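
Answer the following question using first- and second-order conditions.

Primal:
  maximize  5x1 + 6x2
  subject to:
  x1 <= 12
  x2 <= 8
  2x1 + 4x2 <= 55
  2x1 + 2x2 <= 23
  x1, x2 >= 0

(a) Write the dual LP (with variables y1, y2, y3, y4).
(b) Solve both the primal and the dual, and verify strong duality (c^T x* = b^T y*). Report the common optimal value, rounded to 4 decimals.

The standard primal-dual pair for 'max c^T x s.t. A x <= b, x >= 0' is:
  Dual:  min b^T y  s.t.  A^T y >= c,  y >= 0.

So the dual LP is:
  minimize  12y1 + 8y2 + 55y3 + 23y4
  subject to:
    y1 + 2y3 + 2y4 >= 5
    y2 + 4y3 + 2y4 >= 6
    y1, y2, y3, y4 >= 0

Solving the primal: x* = (3.5, 8).
  primal value c^T x* = 65.5.
Solving the dual: y* = (0, 1, 0, 2.5).
  dual value b^T y* = 65.5.
Strong duality: c^T x* = b^T y*. Confirmed.

65.5


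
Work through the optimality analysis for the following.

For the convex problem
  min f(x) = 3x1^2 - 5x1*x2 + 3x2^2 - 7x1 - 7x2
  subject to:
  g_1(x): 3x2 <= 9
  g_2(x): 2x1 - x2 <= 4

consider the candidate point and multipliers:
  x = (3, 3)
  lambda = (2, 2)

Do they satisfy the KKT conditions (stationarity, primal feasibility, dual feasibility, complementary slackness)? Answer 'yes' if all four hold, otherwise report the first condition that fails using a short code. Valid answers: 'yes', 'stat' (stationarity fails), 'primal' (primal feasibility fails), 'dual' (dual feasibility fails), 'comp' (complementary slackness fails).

Gradient of f: grad f(x) = Q x + c = (-4, -4)
Constraint values g_i(x) = a_i^T x - b_i:
  g_1((3, 3)) = 0
  g_2((3, 3)) = -1
Stationarity residual: grad f(x) + sum_i lambda_i a_i = (0, 0)
  -> stationarity OK
Primal feasibility (all g_i <= 0): OK
Dual feasibility (all lambda_i >= 0): OK
Complementary slackness (lambda_i * g_i(x) = 0 for all i): FAILS

Verdict: the first failing condition is complementary_slackness -> comp.

comp


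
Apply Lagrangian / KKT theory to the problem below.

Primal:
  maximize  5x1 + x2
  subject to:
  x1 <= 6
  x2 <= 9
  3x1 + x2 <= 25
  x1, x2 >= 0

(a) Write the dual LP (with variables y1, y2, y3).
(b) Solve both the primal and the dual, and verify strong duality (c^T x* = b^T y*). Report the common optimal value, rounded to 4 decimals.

The standard primal-dual pair for 'max c^T x s.t. A x <= b, x >= 0' is:
  Dual:  min b^T y  s.t.  A^T y >= c,  y >= 0.

So the dual LP is:
  minimize  6y1 + 9y2 + 25y3
  subject to:
    y1 + 3y3 >= 5
    y2 + y3 >= 1
    y1, y2, y3 >= 0

Solving the primal: x* = (6, 7).
  primal value c^T x* = 37.
Solving the dual: y* = (2, 0, 1).
  dual value b^T y* = 37.
Strong duality: c^T x* = b^T y*. Confirmed.

37


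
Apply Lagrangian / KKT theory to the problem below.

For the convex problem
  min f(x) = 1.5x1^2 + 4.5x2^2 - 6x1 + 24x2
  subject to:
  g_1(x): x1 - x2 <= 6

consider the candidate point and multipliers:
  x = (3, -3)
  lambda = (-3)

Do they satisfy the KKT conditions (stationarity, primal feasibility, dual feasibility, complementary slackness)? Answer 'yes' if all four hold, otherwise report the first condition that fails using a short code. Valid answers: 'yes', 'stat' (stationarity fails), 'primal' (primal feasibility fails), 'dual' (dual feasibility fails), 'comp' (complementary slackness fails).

Gradient of f: grad f(x) = Q x + c = (3, -3)
Constraint values g_i(x) = a_i^T x - b_i:
  g_1((3, -3)) = 0
Stationarity residual: grad f(x) + sum_i lambda_i a_i = (0, 0)
  -> stationarity OK
Primal feasibility (all g_i <= 0): OK
Dual feasibility (all lambda_i >= 0): FAILS
Complementary slackness (lambda_i * g_i(x) = 0 for all i): OK

Verdict: the first failing condition is dual_feasibility -> dual.

dual


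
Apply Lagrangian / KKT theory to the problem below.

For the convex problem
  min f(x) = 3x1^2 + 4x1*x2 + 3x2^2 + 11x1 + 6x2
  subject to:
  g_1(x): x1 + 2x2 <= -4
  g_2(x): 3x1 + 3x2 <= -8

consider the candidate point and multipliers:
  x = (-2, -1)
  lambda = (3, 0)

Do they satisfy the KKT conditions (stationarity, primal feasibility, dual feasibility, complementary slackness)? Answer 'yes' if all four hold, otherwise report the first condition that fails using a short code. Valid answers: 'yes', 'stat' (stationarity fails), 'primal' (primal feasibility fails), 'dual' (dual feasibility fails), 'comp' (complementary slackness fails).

Gradient of f: grad f(x) = Q x + c = (-5, -8)
Constraint values g_i(x) = a_i^T x - b_i:
  g_1((-2, -1)) = 0
  g_2((-2, -1)) = -1
Stationarity residual: grad f(x) + sum_i lambda_i a_i = (-2, -2)
  -> stationarity FAILS
Primal feasibility (all g_i <= 0): OK
Dual feasibility (all lambda_i >= 0): OK
Complementary slackness (lambda_i * g_i(x) = 0 for all i): OK

Verdict: the first failing condition is stationarity -> stat.

stat


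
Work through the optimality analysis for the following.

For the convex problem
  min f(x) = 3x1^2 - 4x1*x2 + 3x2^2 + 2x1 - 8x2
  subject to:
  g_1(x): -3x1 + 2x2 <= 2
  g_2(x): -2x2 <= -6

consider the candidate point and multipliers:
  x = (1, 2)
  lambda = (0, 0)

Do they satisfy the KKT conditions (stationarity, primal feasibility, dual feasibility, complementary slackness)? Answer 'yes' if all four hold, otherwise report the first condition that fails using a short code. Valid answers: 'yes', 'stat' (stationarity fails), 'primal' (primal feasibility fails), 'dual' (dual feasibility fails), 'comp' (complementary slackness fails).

Gradient of f: grad f(x) = Q x + c = (0, 0)
Constraint values g_i(x) = a_i^T x - b_i:
  g_1((1, 2)) = -1
  g_2((1, 2)) = 2
Stationarity residual: grad f(x) + sum_i lambda_i a_i = (0, 0)
  -> stationarity OK
Primal feasibility (all g_i <= 0): FAILS
Dual feasibility (all lambda_i >= 0): OK
Complementary slackness (lambda_i * g_i(x) = 0 for all i): OK

Verdict: the first failing condition is primal_feasibility -> primal.

primal


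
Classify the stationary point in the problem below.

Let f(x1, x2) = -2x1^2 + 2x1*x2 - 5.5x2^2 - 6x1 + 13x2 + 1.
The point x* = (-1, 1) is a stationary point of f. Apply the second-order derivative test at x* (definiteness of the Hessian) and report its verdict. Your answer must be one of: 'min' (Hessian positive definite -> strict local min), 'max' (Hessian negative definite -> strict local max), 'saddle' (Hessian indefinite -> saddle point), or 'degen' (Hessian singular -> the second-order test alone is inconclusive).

Compute the Hessian H = grad^2 f:
  H = [[-4, 2], [2, -11]]
Verify stationarity: grad f(x*) = H x* + g = (0, 0).
Eigenvalues of H: -11.5311, -3.4689.
Both eigenvalues < 0, so H is negative definite -> x* is a strict local max.

max


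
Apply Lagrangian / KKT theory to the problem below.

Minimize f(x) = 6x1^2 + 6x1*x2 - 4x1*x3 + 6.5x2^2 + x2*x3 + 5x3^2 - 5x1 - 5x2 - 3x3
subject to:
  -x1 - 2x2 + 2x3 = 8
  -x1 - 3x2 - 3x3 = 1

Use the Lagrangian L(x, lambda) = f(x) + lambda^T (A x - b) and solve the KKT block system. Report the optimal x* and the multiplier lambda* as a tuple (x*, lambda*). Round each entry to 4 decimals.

Form the Lagrangian:
  L(x, lambda) = (1/2) x^T Q x + c^T x + lambda^T (A x - b)
Stationarity (grad_x L = 0): Q x + c + A^T lambda = 0.
Primal feasibility: A x = b.

This gives the KKT block system:
  [ Q   A^T ] [ x     ]   [-c ]
  [ A    0  ] [ lambda ] = [ b ]

Solving the linear system:
  x*      = (1.3015, -2.709, 1.9418)
  lambda* = (-9.7421, -3.6605)
  f(x*)   = 41.4046

x* = (1.3015, -2.709, 1.9418), lambda* = (-9.7421, -3.6605)


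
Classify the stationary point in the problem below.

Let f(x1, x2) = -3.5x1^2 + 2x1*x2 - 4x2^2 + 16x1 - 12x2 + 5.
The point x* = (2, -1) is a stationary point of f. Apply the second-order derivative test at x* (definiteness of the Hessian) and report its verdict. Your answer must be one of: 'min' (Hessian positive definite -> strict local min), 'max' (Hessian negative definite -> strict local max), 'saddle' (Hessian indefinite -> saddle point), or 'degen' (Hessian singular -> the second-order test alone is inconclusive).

Compute the Hessian H = grad^2 f:
  H = [[-7, 2], [2, -8]]
Verify stationarity: grad f(x*) = H x* + g = (0, 0).
Eigenvalues of H: -9.5616, -5.4384.
Both eigenvalues < 0, so H is negative definite -> x* is a strict local max.

max


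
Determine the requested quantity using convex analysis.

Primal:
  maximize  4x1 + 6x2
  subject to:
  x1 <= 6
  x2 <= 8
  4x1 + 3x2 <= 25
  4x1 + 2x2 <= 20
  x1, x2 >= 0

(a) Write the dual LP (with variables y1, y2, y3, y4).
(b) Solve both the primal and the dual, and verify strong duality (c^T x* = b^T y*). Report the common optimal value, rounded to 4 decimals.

The standard primal-dual pair for 'max c^T x s.t. A x <= b, x >= 0' is:
  Dual:  min b^T y  s.t.  A^T y >= c,  y >= 0.

So the dual LP is:
  minimize  6y1 + 8y2 + 25y3 + 20y4
  subject to:
    y1 + 4y3 + 4y4 >= 4
    y2 + 3y3 + 2y4 >= 6
    y1, y2, y3, y4 >= 0

Solving the primal: x* = (0.25, 8).
  primal value c^T x* = 49.
Solving the dual: y* = (0, 3, 1, 0).
  dual value b^T y* = 49.
Strong duality: c^T x* = b^T y*. Confirmed.

49


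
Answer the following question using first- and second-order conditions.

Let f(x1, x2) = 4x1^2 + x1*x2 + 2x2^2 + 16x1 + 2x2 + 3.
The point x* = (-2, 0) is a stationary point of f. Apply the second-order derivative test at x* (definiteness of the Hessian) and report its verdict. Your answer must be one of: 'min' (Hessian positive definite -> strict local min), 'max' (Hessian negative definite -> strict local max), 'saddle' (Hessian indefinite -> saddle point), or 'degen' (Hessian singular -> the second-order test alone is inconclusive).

Compute the Hessian H = grad^2 f:
  H = [[8, 1], [1, 4]]
Verify stationarity: grad f(x*) = H x* + g = (0, 0).
Eigenvalues of H: 3.7639, 8.2361.
Both eigenvalues > 0, so H is positive definite -> x* is a strict local min.

min


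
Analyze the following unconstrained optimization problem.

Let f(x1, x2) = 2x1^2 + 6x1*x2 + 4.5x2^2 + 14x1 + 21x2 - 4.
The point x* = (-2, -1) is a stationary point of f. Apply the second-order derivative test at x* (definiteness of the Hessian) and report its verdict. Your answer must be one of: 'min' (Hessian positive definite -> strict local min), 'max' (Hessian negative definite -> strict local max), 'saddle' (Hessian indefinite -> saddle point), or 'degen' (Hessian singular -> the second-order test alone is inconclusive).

Compute the Hessian H = grad^2 f:
  H = [[4, 6], [6, 9]]
Verify stationarity: grad f(x*) = H x* + g = (0, 0).
Eigenvalues of H: 0, 13.
H has a zero eigenvalue (singular; positive semidefinite but not definite), so H is neither positive definite, negative definite, nor indefinite. The second-order test alone is inconclusive -> degen.
(Indeed, f is constant along the null direction of H through x*, so x* is not a strict local extremum.)

degen


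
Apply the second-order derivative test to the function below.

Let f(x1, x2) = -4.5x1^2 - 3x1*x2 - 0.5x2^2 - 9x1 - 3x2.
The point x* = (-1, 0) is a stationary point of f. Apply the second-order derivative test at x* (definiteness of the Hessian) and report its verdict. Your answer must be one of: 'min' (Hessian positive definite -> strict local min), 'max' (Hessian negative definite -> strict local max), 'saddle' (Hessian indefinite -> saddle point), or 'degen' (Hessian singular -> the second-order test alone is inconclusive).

Compute the Hessian H = grad^2 f:
  H = [[-9, -3], [-3, -1]]
Verify stationarity: grad f(x*) = H x* + g = (0, 0).
Eigenvalues of H: -10, 0.
H has a zero eigenvalue (singular; negative semidefinite but not definite), so H is neither positive definite, negative definite, nor indefinite. The second-order test alone is inconclusive -> degen.
(Indeed, f is constant along the null direction of H through x*, so x* is not a strict local extremum.)

degen


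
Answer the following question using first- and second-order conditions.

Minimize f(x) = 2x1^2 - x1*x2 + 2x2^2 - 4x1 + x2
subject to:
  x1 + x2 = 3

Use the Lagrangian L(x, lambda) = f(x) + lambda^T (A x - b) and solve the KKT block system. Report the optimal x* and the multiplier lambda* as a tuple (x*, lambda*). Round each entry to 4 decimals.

Form the Lagrangian:
  L(x, lambda) = (1/2) x^T Q x + c^T x + lambda^T (A x - b)
Stationarity (grad_x L = 0): Q x + c + A^T lambda = 0.
Primal feasibility: A x = b.

This gives the KKT block system:
  [ Q   A^T ] [ x     ]   [-c ]
  [ A    0  ] [ lambda ] = [ b ]

Solving the linear system:
  x*      = (2, 1)
  lambda* = (-3)
  f(x*)   = 1

x* = (2, 1), lambda* = (-3)


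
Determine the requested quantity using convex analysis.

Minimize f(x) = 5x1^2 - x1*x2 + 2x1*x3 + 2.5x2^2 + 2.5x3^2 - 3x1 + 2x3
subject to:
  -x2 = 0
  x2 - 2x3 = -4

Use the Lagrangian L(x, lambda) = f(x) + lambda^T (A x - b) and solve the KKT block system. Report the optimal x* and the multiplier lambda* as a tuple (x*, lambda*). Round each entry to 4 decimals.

Form the Lagrangian:
  L(x, lambda) = (1/2) x^T Q x + c^T x + lambda^T (A x - b)
Stationarity (grad_x L = 0): Q x + c + A^T lambda = 0.
Primal feasibility: A x = b.

This gives the KKT block system:
  [ Q   A^T ] [ x     ]   [-c ]
  [ A    0  ] [ lambda ] = [ b ]

Solving the linear system:
  x*      = (-0.1, 0, 2)
  lambda* = (6, 5.9)
  f(x*)   = 13.95

x* = (-0.1, 0, 2), lambda* = (6, 5.9)


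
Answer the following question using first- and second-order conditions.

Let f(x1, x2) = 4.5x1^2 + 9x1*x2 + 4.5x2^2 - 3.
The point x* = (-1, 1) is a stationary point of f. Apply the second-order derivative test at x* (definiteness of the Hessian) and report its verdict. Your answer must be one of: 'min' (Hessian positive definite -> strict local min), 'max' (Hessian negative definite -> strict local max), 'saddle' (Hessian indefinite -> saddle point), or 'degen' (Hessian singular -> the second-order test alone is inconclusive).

Compute the Hessian H = grad^2 f:
  H = [[9, 9], [9, 9]]
Verify stationarity: grad f(x*) = H x* + g = (0, 0).
Eigenvalues of H: 0, 18.
H has a zero eigenvalue (singular; positive semidefinite but not definite), so H is neither positive definite, negative definite, nor indefinite. The second-order test alone is inconclusive -> degen.
(Indeed, f is constant along the null direction of H through x*, so x* is not a strict local extremum.)

degen


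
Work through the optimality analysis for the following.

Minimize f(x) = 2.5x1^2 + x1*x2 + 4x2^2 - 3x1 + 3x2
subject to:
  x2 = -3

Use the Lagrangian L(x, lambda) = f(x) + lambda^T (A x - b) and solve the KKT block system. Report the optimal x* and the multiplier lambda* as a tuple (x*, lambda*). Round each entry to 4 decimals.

Form the Lagrangian:
  L(x, lambda) = (1/2) x^T Q x + c^T x + lambda^T (A x - b)
Stationarity (grad_x L = 0): Q x + c + A^T lambda = 0.
Primal feasibility: A x = b.

This gives the KKT block system:
  [ Q   A^T ] [ x     ]   [-c ]
  [ A    0  ] [ lambda ] = [ b ]

Solving the linear system:
  x*      = (1.2, -3)
  lambda* = (19.8)
  f(x*)   = 23.4

x* = (1.2, -3), lambda* = (19.8)


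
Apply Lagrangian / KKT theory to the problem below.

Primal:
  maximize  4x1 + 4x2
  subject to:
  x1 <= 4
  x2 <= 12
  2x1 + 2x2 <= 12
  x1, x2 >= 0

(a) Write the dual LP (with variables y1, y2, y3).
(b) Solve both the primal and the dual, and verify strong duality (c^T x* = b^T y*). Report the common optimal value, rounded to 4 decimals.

The standard primal-dual pair for 'max c^T x s.t. A x <= b, x >= 0' is:
  Dual:  min b^T y  s.t.  A^T y >= c,  y >= 0.

So the dual LP is:
  minimize  4y1 + 12y2 + 12y3
  subject to:
    y1 + 2y3 >= 4
    y2 + 2y3 >= 4
    y1, y2, y3 >= 0

Solving the primal: x* = (0, 6).
  primal value c^T x* = 24.
Solving the dual: y* = (0, 0, 2).
  dual value b^T y* = 24.
Strong duality: c^T x* = b^T y*. Confirmed.

24


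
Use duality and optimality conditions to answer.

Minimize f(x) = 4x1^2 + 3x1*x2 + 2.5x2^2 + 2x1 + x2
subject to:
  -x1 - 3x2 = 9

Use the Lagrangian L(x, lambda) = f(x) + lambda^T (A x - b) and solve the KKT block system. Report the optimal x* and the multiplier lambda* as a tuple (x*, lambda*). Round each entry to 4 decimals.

Form the Lagrangian:
  L(x, lambda) = (1/2) x^T Q x + c^T x + lambda^T (A x - b)
Stationarity (grad_x L = 0): Q x + c + A^T lambda = 0.
Primal feasibility: A x = b.

This gives the KKT block system:
  [ Q   A^T ] [ x     ]   [-c ]
  [ A    0  ] [ lambda ] = [ b ]

Solving the linear system:
  x*      = (0.3559, -3.1186)
  lambda* = (-4.5085)
  f(x*)   = 19.0847

x* = (0.3559, -3.1186), lambda* = (-4.5085)


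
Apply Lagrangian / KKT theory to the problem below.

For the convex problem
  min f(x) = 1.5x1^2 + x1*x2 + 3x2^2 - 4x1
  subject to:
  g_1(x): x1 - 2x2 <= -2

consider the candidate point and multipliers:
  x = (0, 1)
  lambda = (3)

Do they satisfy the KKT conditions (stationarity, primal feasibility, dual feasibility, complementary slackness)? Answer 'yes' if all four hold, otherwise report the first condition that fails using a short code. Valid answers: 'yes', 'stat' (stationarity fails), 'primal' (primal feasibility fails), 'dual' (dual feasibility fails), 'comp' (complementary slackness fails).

Gradient of f: grad f(x) = Q x + c = (-3, 6)
Constraint values g_i(x) = a_i^T x - b_i:
  g_1((0, 1)) = 0
Stationarity residual: grad f(x) + sum_i lambda_i a_i = (0, 0)
  -> stationarity OK
Primal feasibility (all g_i <= 0): OK
Dual feasibility (all lambda_i >= 0): OK
Complementary slackness (lambda_i * g_i(x) = 0 for all i): OK

Verdict: yes, KKT holds.

yes


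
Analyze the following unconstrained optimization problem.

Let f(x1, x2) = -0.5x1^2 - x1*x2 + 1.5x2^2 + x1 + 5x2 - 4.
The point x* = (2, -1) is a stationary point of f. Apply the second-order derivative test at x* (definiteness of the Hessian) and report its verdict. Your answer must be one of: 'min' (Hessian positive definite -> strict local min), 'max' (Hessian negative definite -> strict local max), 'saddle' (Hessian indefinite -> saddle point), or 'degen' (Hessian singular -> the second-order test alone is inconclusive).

Compute the Hessian H = grad^2 f:
  H = [[-1, -1], [-1, 3]]
Verify stationarity: grad f(x*) = H x* + g = (0, 0).
Eigenvalues of H: -1.2361, 3.2361.
Eigenvalues have mixed signs, so H is indefinite -> x* is a saddle point.

saddle


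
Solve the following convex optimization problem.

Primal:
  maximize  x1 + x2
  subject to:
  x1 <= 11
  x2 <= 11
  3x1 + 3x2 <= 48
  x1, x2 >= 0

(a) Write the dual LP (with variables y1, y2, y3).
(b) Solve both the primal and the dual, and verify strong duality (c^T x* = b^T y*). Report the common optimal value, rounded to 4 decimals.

The standard primal-dual pair for 'max c^T x s.t. A x <= b, x >= 0' is:
  Dual:  min b^T y  s.t.  A^T y >= c,  y >= 0.

So the dual LP is:
  minimize  11y1 + 11y2 + 48y3
  subject to:
    y1 + 3y3 >= 1
    y2 + 3y3 >= 1
    y1, y2, y3 >= 0

Solving the primal: x* = (5, 11).
  primal value c^T x* = 16.
Solving the dual: y* = (0, 0, 0.3333).
  dual value b^T y* = 16.
Strong duality: c^T x* = b^T y*. Confirmed.

16


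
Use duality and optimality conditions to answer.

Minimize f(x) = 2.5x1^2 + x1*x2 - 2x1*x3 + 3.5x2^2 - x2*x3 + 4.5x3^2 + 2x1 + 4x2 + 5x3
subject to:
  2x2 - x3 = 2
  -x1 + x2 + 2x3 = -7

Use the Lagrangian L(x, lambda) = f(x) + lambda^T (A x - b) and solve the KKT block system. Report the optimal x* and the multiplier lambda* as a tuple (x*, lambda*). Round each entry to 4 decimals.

Form the Lagrangian:
  L(x, lambda) = (1/2) x^T Q x + c^T x + lambda^T (A x - b)
Stationarity (grad_x L = 0): Q x + c + A^T lambda = 0.
Primal feasibility: A x = b.

This gives the KKT block system:
  [ Q   A^T ] [ x     ]   [-c ]
  [ A    0  ] [ lambda ] = [ b ]

Solving the linear system:
  x*      = (0.1642, -0.5672, -3.1343)
  lambda* = (-5.9254, 8.5224)
  f(x*)   = 26.9478

x* = (0.1642, -0.5672, -3.1343), lambda* = (-5.9254, 8.5224)


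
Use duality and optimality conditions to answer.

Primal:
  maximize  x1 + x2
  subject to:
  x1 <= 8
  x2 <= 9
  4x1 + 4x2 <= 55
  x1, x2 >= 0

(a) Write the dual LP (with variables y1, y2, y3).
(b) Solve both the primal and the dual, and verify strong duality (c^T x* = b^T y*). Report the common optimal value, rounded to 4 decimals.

The standard primal-dual pair for 'max c^T x s.t. A x <= b, x >= 0' is:
  Dual:  min b^T y  s.t.  A^T y >= c,  y >= 0.

So the dual LP is:
  minimize  8y1 + 9y2 + 55y3
  subject to:
    y1 + 4y3 >= 1
    y2 + 4y3 >= 1
    y1, y2, y3 >= 0

Solving the primal: x* = (4.75, 9).
  primal value c^T x* = 13.75.
Solving the dual: y* = (0, 0, 0.25).
  dual value b^T y* = 13.75.
Strong duality: c^T x* = b^T y*. Confirmed.

13.75


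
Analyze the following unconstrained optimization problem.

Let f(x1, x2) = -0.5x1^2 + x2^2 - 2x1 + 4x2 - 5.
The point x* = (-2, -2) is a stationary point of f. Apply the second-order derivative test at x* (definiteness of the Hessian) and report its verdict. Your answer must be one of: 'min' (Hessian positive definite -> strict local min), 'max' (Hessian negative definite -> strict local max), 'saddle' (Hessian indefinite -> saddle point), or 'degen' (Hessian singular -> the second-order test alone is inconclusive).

Compute the Hessian H = grad^2 f:
  H = [[-1, 0], [0, 2]]
Verify stationarity: grad f(x*) = H x* + g = (0, 0).
Eigenvalues of H: -1, 2.
Eigenvalues have mixed signs, so H is indefinite -> x* is a saddle point.

saddle


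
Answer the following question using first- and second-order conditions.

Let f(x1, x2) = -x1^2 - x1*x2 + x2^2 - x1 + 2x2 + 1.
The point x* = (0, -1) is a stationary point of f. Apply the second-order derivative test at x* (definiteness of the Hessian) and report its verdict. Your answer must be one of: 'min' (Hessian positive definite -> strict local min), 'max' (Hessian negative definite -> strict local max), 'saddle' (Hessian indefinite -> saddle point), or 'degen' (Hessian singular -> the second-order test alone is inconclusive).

Compute the Hessian H = grad^2 f:
  H = [[-2, -1], [-1, 2]]
Verify stationarity: grad f(x*) = H x* + g = (0, 0).
Eigenvalues of H: -2.2361, 2.2361.
Eigenvalues have mixed signs, so H is indefinite -> x* is a saddle point.

saddle


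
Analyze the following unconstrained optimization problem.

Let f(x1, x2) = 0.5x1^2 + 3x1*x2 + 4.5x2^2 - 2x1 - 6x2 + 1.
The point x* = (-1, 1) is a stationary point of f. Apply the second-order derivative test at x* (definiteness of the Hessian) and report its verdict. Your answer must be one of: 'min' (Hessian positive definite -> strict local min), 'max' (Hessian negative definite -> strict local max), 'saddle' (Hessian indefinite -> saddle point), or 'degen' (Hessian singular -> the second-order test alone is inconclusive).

Compute the Hessian H = grad^2 f:
  H = [[1, 3], [3, 9]]
Verify stationarity: grad f(x*) = H x* + g = (0, 0).
Eigenvalues of H: 0, 10.
H has a zero eigenvalue (singular; positive semidefinite but not definite), so H is neither positive definite, negative definite, nor indefinite. The second-order test alone is inconclusive -> degen.
(Indeed, f is constant along the null direction of H through x*, so x* is not a strict local extremum.)

degen


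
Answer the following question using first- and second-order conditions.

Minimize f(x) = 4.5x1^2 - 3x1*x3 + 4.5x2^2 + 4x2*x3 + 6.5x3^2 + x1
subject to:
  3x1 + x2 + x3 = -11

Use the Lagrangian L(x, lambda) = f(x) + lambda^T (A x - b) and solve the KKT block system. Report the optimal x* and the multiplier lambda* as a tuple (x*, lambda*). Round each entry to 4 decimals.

Form the Lagrangian:
  L(x, lambda) = (1/2) x^T Q x + c^T x + lambda^T (A x - b)
Stationarity (grad_x L = 0): Q x + c + A^T lambda = 0.
Primal feasibility: A x = b.

This gives the KKT block system:
  [ Q   A^T ] [ x     ]   [-c ]
  [ A    0  ] [ lambda ] = [ b ]

Solving the linear system:
  x*      = (-3.147, -0.328, -1.2312)
  lambda* = (7.8763)
  f(x*)   = 41.7464

x* = (-3.147, -0.328, -1.2312), lambda* = (7.8763)


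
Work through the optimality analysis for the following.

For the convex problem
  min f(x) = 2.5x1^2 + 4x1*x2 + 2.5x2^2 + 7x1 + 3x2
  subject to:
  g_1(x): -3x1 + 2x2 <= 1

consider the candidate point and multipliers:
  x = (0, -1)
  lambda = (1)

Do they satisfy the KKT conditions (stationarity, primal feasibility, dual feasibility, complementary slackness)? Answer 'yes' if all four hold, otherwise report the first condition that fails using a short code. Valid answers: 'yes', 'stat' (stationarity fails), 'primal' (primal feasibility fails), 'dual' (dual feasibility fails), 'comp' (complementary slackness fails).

Gradient of f: grad f(x) = Q x + c = (3, -2)
Constraint values g_i(x) = a_i^T x - b_i:
  g_1((0, -1)) = -3
Stationarity residual: grad f(x) + sum_i lambda_i a_i = (0, 0)
  -> stationarity OK
Primal feasibility (all g_i <= 0): OK
Dual feasibility (all lambda_i >= 0): OK
Complementary slackness (lambda_i * g_i(x) = 0 for all i): FAILS

Verdict: the first failing condition is complementary_slackness -> comp.

comp


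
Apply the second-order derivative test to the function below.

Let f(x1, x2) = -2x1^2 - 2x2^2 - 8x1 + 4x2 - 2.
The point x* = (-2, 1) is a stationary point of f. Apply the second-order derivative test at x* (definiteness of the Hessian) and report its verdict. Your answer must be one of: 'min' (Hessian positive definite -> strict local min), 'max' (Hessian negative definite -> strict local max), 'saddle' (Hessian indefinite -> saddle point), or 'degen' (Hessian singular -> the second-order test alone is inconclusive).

Compute the Hessian H = grad^2 f:
  H = [[-4, 0], [0, -4]]
Verify stationarity: grad f(x*) = H x* + g = (0, 0).
Eigenvalues of H: -4, -4.
Both eigenvalues < 0, so H is negative definite -> x* is a strict local max.

max


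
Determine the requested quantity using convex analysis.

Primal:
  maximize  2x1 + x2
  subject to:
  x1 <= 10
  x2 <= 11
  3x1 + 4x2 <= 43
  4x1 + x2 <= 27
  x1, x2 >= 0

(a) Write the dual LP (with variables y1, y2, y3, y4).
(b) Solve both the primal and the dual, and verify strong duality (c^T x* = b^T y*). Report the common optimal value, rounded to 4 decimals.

The standard primal-dual pair for 'max c^T x s.t. A x <= b, x >= 0' is:
  Dual:  min b^T y  s.t.  A^T y >= c,  y >= 0.

So the dual LP is:
  minimize  10y1 + 11y2 + 43y3 + 27y4
  subject to:
    y1 + 3y3 + 4y4 >= 2
    y2 + 4y3 + y4 >= 1
    y1, y2, y3, y4 >= 0

Solving the primal: x* = (5, 7).
  primal value c^T x* = 17.
Solving the dual: y* = (0, 0, 0.1538, 0.3846).
  dual value b^T y* = 17.
Strong duality: c^T x* = b^T y*. Confirmed.

17


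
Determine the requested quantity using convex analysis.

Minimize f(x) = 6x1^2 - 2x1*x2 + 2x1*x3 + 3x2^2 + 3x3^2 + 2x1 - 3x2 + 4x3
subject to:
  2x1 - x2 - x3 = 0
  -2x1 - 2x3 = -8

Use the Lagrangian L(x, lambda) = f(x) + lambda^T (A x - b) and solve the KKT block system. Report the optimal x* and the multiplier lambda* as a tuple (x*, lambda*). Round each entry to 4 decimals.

Form the Lagrangian:
  L(x, lambda) = (1/2) x^T Q x + c^T x + lambda^T (A x - b)
Stationarity (grad_x L = 0): Q x + c + A^T lambda = 0.
Primal feasibility: A x = b.

This gives the KKT block system:
  [ Q   A^T ] [ x     ]   [-c ]
  [ A    0  ] [ lambda ] = [ b ]

Solving the linear system:
  x*      = (1.625, 0.875, 2.375)
  lambda* = (-1, 11.25)
  f(x*)   = 50.0625

x* = (1.625, 0.875, 2.375), lambda* = (-1, 11.25)


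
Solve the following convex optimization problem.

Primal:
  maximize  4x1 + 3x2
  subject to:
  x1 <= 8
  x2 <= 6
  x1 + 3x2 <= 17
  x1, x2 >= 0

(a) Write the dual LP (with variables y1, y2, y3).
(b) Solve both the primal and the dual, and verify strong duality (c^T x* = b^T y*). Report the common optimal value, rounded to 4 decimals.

The standard primal-dual pair for 'max c^T x s.t. A x <= b, x >= 0' is:
  Dual:  min b^T y  s.t.  A^T y >= c,  y >= 0.

So the dual LP is:
  minimize  8y1 + 6y2 + 17y3
  subject to:
    y1 + y3 >= 4
    y2 + 3y3 >= 3
    y1, y2, y3 >= 0

Solving the primal: x* = (8, 3).
  primal value c^T x* = 41.
Solving the dual: y* = (3, 0, 1).
  dual value b^T y* = 41.
Strong duality: c^T x* = b^T y*. Confirmed.

41


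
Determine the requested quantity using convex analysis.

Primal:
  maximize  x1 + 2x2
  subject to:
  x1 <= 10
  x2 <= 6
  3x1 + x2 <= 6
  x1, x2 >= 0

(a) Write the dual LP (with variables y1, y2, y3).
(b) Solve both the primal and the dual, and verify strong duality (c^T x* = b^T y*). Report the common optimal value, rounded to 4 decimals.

The standard primal-dual pair for 'max c^T x s.t. A x <= b, x >= 0' is:
  Dual:  min b^T y  s.t.  A^T y >= c,  y >= 0.

So the dual LP is:
  minimize  10y1 + 6y2 + 6y3
  subject to:
    y1 + 3y3 >= 1
    y2 + y3 >= 2
    y1, y2, y3 >= 0

Solving the primal: x* = (0, 6).
  primal value c^T x* = 12.
Solving the dual: y* = (0, 1.6667, 0.3333).
  dual value b^T y* = 12.
Strong duality: c^T x* = b^T y*. Confirmed.

12


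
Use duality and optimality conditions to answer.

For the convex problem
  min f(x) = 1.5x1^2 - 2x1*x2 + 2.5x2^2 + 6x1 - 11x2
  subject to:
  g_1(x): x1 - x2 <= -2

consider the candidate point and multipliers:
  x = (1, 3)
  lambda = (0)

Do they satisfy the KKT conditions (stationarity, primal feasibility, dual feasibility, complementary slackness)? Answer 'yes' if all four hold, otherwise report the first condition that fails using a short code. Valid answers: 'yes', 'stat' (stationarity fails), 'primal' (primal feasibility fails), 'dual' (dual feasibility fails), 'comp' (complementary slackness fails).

Gradient of f: grad f(x) = Q x + c = (3, 2)
Constraint values g_i(x) = a_i^T x - b_i:
  g_1((1, 3)) = 0
Stationarity residual: grad f(x) + sum_i lambda_i a_i = (3, 2)
  -> stationarity FAILS
Primal feasibility (all g_i <= 0): OK
Dual feasibility (all lambda_i >= 0): OK
Complementary slackness (lambda_i * g_i(x) = 0 for all i): OK

Verdict: the first failing condition is stationarity -> stat.

stat


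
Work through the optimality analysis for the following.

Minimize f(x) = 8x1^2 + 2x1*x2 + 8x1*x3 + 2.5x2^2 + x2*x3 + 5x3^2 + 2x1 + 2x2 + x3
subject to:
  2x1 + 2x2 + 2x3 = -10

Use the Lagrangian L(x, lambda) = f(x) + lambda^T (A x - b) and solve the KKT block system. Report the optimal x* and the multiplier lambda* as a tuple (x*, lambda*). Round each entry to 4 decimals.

Form the Lagrangian:
  L(x, lambda) = (1/2) x^T Q x + c^T x + lambda^T (A x - b)
Stationarity (grad_x L = 0): Q x + c + A^T lambda = 0.
Primal feasibility: A x = b.

This gives the KKT block system:
  [ Q   A^T ] [ x     ]   [-c ]
  [ A    0  ] [ lambda ] = [ b ]

Solving the linear system:
  x*      = (-0.0413, -3.5289, -1.4298)
  lambda* = (8.5785)
  f(x*)   = 38.6074

x* = (-0.0413, -3.5289, -1.4298), lambda* = (8.5785)


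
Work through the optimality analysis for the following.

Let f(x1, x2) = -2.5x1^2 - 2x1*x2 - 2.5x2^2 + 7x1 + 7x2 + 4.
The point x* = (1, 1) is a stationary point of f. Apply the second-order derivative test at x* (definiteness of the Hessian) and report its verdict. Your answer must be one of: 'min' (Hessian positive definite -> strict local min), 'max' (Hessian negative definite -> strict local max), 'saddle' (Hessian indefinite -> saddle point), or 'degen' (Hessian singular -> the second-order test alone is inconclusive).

Compute the Hessian H = grad^2 f:
  H = [[-5, -2], [-2, -5]]
Verify stationarity: grad f(x*) = H x* + g = (0, 0).
Eigenvalues of H: -7, -3.
Both eigenvalues < 0, so H is negative definite -> x* is a strict local max.

max


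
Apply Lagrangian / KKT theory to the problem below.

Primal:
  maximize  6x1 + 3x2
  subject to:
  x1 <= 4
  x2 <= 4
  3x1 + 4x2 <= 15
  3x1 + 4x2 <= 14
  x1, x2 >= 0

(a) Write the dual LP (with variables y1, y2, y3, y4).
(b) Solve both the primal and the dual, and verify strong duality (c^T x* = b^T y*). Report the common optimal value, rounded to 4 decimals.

The standard primal-dual pair for 'max c^T x s.t. A x <= b, x >= 0' is:
  Dual:  min b^T y  s.t.  A^T y >= c,  y >= 0.

So the dual LP is:
  minimize  4y1 + 4y2 + 15y3 + 14y4
  subject to:
    y1 + 3y3 + 3y4 >= 6
    y2 + 4y3 + 4y4 >= 3
    y1, y2, y3, y4 >= 0

Solving the primal: x* = (4, 0.5).
  primal value c^T x* = 25.5.
Solving the dual: y* = (3.75, 0, 0, 0.75).
  dual value b^T y* = 25.5.
Strong duality: c^T x* = b^T y*. Confirmed.

25.5


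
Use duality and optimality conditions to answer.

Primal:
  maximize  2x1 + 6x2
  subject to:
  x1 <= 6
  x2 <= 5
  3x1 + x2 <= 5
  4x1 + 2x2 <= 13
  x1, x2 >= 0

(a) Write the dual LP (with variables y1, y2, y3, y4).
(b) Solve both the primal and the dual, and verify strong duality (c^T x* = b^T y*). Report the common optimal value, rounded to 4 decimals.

The standard primal-dual pair for 'max c^T x s.t. A x <= b, x >= 0' is:
  Dual:  min b^T y  s.t.  A^T y >= c,  y >= 0.

So the dual LP is:
  minimize  6y1 + 5y2 + 5y3 + 13y4
  subject to:
    y1 + 3y3 + 4y4 >= 2
    y2 + y3 + 2y4 >= 6
    y1, y2, y3, y4 >= 0

Solving the primal: x* = (0, 5).
  primal value c^T x* = 30.
Solving the dual: y* = (0, 5.3333, 0.6667, 0).
  dual value b^T y* = 30.
Strong duality: c^T x* = b^T y*. Confirmed.

30


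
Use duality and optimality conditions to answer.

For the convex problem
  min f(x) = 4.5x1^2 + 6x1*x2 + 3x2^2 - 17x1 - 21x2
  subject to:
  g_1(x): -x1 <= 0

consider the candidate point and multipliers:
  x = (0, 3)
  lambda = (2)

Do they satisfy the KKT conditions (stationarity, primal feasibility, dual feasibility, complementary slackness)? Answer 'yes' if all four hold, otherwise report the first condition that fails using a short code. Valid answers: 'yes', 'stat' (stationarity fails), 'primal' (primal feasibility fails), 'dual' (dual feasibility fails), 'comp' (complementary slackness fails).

Gradient of f: grad f(x) = Q x + c = (1, -3)
Constraint values g_i(x) = a_i^T x - b_i:
  g_1((0, 3)) = 0
Stationarity residual: grad f(x) + sum_i lambda_i a_i = (-1, -3)
  -> stationarity FAILS
Primal feasibility (all g_i <= 0): OK
Dual feasibility (all lambda_i >= 0): OK
Complementary slackness (lambda_i * g_i(x) = 0 for all i): OK

Verdict: the first failing condition is stationarity -> stat.

stat


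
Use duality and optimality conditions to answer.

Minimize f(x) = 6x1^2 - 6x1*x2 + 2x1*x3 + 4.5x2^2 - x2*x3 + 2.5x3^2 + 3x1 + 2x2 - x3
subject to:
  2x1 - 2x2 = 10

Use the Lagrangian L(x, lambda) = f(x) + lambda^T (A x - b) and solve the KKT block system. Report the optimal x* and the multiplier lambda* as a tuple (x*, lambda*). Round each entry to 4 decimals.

Form the Lagrangian:
  L(x, lambda) = (1/2) x^T Q x + c^T x + lambda^T (A x - b)
Stationarity (grad_x L = 0): Q x + c + A^T lambda = 0.
Primal feasibility: A x = b.

This gives the KKT block system:
  [ Q   A^T ] [ x     ]   [-c ]
  [ A    0  ] [ lambda ] = [ b ]

Solving the linear system:
  x*      = (1.2273, -3.7727, -1.0455)
  lambda* = (-19.1364)
  f(x*)   = 94.2727

x* = (1.2273, -3.7727, -1.0455), lambda* = (-19.1364)


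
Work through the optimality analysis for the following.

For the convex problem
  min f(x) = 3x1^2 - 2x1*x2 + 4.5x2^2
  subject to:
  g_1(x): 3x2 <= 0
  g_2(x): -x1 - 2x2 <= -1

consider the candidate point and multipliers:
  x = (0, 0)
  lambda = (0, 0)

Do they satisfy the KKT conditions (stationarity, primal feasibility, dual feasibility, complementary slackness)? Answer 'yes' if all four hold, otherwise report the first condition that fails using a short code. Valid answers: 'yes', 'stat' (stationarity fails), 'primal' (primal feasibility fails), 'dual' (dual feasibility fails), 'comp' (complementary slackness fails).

Gradient of f: grad f(x) = Q x + c = (0, 0)
Constraint values g_i(x) = a_i^T x - b_i:
  g_1((0, 0)) = 0
  g_2((0, 0)) = 1
Stationarity residual: grad f(x) + sum_i lambda_i a_i = (0, 0)
  -> stationarity OK
Primal feasibility (all g_i <= 0): FAILS
Dual feasibility (all lambda_i >= 0): OK
Complementary slackness (lambda_i * g_i(x) = 0 for all i): OK

Verdict: the first failing condition is primal_feasibility -> primal.

primal


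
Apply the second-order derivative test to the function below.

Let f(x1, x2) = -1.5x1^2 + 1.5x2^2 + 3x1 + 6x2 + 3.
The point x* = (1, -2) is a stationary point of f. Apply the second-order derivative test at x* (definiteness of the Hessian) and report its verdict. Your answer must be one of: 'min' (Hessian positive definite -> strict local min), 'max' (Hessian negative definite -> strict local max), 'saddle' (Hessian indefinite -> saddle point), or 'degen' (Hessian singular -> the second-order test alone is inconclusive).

Compute the Hessian H = grad^2 f:
  H = [[-3, 0], [0, 3]]
Verify stationarity: grad f(x*) = H x* + g = (0, 0).
Eigenvalues of H: -3, 3.
Eigenvalues have mixed signs, so H is indefinite -> x* is a saddle point.

saddle


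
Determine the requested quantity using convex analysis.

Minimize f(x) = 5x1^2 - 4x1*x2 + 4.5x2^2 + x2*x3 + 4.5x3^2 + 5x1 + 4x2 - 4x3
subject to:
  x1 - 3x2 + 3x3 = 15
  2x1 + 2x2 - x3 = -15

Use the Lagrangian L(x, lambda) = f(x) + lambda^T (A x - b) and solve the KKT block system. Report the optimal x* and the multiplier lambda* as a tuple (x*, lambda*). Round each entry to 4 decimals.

Form the Lagrangian:
  L(x, lambda) = (1/2) x^T Q x + c^T x + lambda^T (A x - b)
Stationarity (grad_x L = 0): Q x + c + A^T lambda = 0.
Primal feasibility: A x = b.

This gives the KKT block system:
  [ Q   A^T ] [ x     ]   [-c ]
  [ A    0  ] [ lambda ] = [ b ]

Solving the linear system:
  x*      = (-2.6907, -3.7217, 2.1752)
  lambda* = (-2.3843, 4.7022)
  f(x*)   = 34.6283

x* = (-2.6907, -3.7217, 2.1752), lambda* = (-2.3843, 4.7022)


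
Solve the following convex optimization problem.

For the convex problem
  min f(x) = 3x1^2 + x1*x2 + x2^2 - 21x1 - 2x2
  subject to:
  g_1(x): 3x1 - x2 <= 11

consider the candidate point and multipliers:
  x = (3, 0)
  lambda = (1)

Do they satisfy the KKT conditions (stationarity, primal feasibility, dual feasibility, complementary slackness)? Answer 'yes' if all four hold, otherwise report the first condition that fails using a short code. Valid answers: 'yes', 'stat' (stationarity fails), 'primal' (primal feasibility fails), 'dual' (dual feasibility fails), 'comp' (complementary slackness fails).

Gradient of f: grad f(x) = Q x + c = (-3, 1)
Constraint values g_i(x) = a_i^T x - b_i:
  g_1((3, 0)) = -2
Stationarity residual: grad f(x) + sum_i lambda_i a_i = (0, 0)
  -> stationarity OK
Primal feasibility (all g_i <= 0): OK
Dual feasibility (all lambda_i >= 0): OK
Complementary slackness (lambda_i * g_i(x) = 0 for all i): FAILS

Verdict: the first failing condition is complementary_slackness -> comp.

comp


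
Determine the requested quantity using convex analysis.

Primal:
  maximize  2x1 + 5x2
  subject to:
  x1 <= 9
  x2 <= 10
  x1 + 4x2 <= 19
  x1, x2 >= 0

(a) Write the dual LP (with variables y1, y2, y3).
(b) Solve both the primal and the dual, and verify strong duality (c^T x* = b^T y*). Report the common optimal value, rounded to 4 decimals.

The standard primal-dual pair for 'max c^T x s.t. A x <= b, x >= 0' is:
  Dual:  min b^T y  s.t.  A^T y >= c,  y >= 0.

So the dual LP is:
  minimize  9y1 + 10y2 + 19y3
  subject to:
    y1 + y3 >= 2
    y2 + 4y3 >= 5
    y1, y2, y3 >= 0

Solving the primal: x* = (9, 2.5).
  primal value c^T x* = 30.5.
Solving the dual: y* = (0.75, 0, 1.25).
  dual value b^T y* = 30.5.
Strong duality: c^T x* = b^T y*. Confirmed.

30.5


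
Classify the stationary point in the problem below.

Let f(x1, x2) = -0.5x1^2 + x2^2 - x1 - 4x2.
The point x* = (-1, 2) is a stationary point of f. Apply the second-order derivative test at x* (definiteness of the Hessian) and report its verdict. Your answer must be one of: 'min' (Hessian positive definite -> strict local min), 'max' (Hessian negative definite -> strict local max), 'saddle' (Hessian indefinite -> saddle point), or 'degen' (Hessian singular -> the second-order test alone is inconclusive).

Compute the Hessian H = grad^2 f:
  H = [[-1, 0], [0, 2]]
Verify stationarity: grad f(x*) = H x* + g = (0, 0).
Eigenvalues of H: -1, 2.
Eigenvalues have mixed signs, so H is indefinite -> x* is a saddle point.

saddle


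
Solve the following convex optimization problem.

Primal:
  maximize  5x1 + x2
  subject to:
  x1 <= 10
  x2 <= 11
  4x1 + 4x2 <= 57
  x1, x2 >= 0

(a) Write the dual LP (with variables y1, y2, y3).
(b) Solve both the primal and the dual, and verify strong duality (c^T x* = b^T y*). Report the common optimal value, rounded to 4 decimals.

The standard primal-dual pair for 'max c^T x s.t. A x <= b, x >= 0' is:
  Dual:  min b^T y  s.t.  A^T y >= c,  y >= 0.

So the dual LP is:
  minimize  10y1 + 11y2 + 57y3
  subject to:
    y1 + 4y3 >= 5
    y2 + 4y3 >= 1
    y1, y2, y3 >= 0

Solving the primal: x* = (10, 4.25).
  primal value c^T x* = 54.25.
Solving the dual: y* = (4, 0, 0.25).
  dual value b^T y* = 54.25.
Strong duality: c^T x* = b^T y*. Confirmed.

54.25
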